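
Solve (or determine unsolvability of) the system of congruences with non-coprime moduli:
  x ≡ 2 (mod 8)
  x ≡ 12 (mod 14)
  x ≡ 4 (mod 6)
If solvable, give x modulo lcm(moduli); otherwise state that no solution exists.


Moduli 8, 14, 6 are not pairwise coprime, so CRT works modulo lcm(m_i) when all pairwise compatibility conditions hold.
Pairwise compatibility: gcd(m_i, m_j) must divide a_i - a_j for every pair.
Merge one congruence at a time:
  Start: x ≡ 2 (mod 8).
  Combine with x ≡ 12 (mod 14): gcd(8, 14) = 2; 12 - 2 = 10, which IS divisible by 2, so compatible.
    Write x = 2 + 8·t and substitute into x ≡ 12 (mod 14): 8·t ≡ 12 − 2 = 10 (mod 14).
    Divide the congruence (and modulus) by g = 2: 4·t ≡ 5 (mod 7).
    The inverse of 4 mod 7 is 2 (since 4·2 = 8 = 1·7 + 1), so t ≡ 2·5 = 10 ≡ 3 (mod 7).
    Then x = 2 + 8·3 = 26, valid modulo lcm(8, 14) = 56: x ≡ 26 (mod 56).
  Combine with x ≡ 4 (mod 6): gcd(56, 6) = 2; 4 - 26 = -22, which IS divisible by 2, so compatible.
    Write x = 26 + 56·t and substitute into x ≡ 4 (mod 6): 56·t ≡ 4 − 26 = -22 (mod 6).
    Divide the congruence (and modulus) by g = 2: 28·t ≡ -11 (mod 3).
    Reduce coefficients mod 3: 1·t ≡ 1 (mod 3).
    So t ≡ 1 (mod 3).
    Then x = 26 + 56·1 = 82, valid modulo lcm(56, 6) = 168: x ≡ 82 (mod 168).
Verify: 82 mod 8 = 2, 82 mod 14 = 12, 82 mod 6 = 4.

x ≡ 82 (mod 168).


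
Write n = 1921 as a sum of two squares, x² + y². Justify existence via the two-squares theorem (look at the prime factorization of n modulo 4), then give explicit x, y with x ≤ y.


Step 1: Factor n = 1921 = 17 · 113.
Step 2: Check the mod-4 condition on each prime factor: 17 ≡ 1 (mod 4), exponent 1; 113 ≡ 1 (mod 4), exponent 1.
All primes ≡ 3 (mod 4) appear to even exponent (or don't appear), so by the two-squares theorem n IS expressible as a sum of two squares.
Step 3: Build a representation. Here n = 17 · 113 is a product of primes ≡ 1 (mod 4). Each prime p ≡ 1 (mod 4) is itself a sum of two squares; find a² by testing p − a² for a perfect square:
  17: 17 − 1² = 16 = 4² ⇒ 17 = 1² + 4².
  113: 113 − 1² = 112, 113 − 2² = 109, 113 − 3² = 104, 113 − 4² = 97, 113 − 5² = 88, 113 − 6² = 77, 113 − 7² = 64 = 8² ⇒ 113 = 7² + 8².
  Combine using the Brahmagupta–Fibonacci identity (a² + b²)(c² + d²) = (ac − bd)² + (ad + bc)² = (ac + bd)² + (ad − bc)²:
  17 · 113 = 1921: from (1² + 4²)(7² + 8²), take (1·7 − 4·8, 1·8 + 4·7) = (7 − 32, 8 + 28) = (-25, 36); dropping signs (only squares matter) gives (25, 36); check 25² + 36² = 625 + 1296 = 1921 ✓.
Step 4: Order so x ≤ y and verify: 25² + 36² = 625 + 1296 = 1921 = n. ✓

n = 1921 = 25² + 36² (one valid representation with x ≤ y).


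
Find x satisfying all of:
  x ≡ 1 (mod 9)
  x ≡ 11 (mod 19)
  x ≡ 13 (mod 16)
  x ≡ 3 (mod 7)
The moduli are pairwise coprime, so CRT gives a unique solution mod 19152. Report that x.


Product of moduli M = 9 · 19 · 16 · 7 = 19152.
Merge one congruence at a time:
  Start: x ≡ 1 (mod 9).
  Combine with x ≡ 11 (mod 19); new modulus lcm = 171.
    Write x = 1 + 9·t and substitute into x ≡ 11 (mod 19): 9·t ≡ 11 − 1 = 10 (mod 19).
    The inverse of 9 mod 19 is 17 (since 9·17 = 153 = 8·19 + 1), so t ≡ 17·10 = 170 ≡ 18 (mod 19).
    Then x = 1 + 9·18 = 163, valid modulo lcm(9, 19) = 171: x ≡ 163 (mod 171).
  Combine with x ≡ 13 (mod 16); new modulus lcm = 2736.
    Write x = 163 + 171·t and substitute into x ≡ 13 (mod 16): 171·t ≡ 13 − 163 = -150 (mod 16).
    Reduce coefficients mod 16: 11·t ≡ 10 (mod 16).
    The inverse of 11 mod 16 is 3 (since 11·3 = 33 = 2·16 + 1), so t ≡ 3·10 = 30 ≡ 14 (mod 16).
    Then x = 163 + 171·14 = 2557, valid modulo lcm(171, 16) = 2736: x ≡ 2557 (mod 2736).
  Combine with x ≡ 3 (mod 7); new modulus lcm = 19152.
    Write x = 2557 + 2736·t and substitute into x ≡ 3 (mod 7): 2736·t ≡ 3 − 2557 = -2554 (mod 7).
    Reduce coefficients mod 7: 6·t ≡ 1 (mod 7).
    The inverse of 6 mod 7 is 6 (since 6·6 = 36 = 5·7 + 1), so t ≡ 6·1 = 6 ≡ 6 (mod 7).
    Then x = 2557 + 2736·6 = 18973, valid modulo lcm(2736, 7) = 19152: x ≡ 18973 (mod 19152).
Verify against each original: 18973 mod 9 = 1, 18973 mod 19 = 11, 18973 mod 16 = 13, 18973 mod 7 = 3.

x ≡ 18973 (mod 19152).


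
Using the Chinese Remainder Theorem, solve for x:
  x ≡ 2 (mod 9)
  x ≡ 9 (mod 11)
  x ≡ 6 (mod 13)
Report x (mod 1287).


Moduli 9, 11, 13 are pairwise coprime; by CRT there is a unique solution modulo M = 9 · 11 · 13 = 1287.
Solve pairwise, accumulating the modulus:
  Start with x ≡ 2 (mod 9).
  Combine with x ≡ 9 (mod 11): since gcd(9, 11) = 1, we get a unique residue mod 99.
    Write x = 2 + 9·t and substitute into x ≡ 9 (mod 11): 9·t ≡ 9 − 2 = 7 (mod 11).
    The inverse of 9 mod 11 is 5 (since 9·5 = 45 = 4·11 + 1), so t ≡ 5·7 = 35 ≡ 2 (mod 11).
    Then x = 2 + 9·2 = 20, valid modulo lcm(9, 11) = 99: x ≡ 20 (mod 99).
  Combine with x ≡ 6 (mod 13): since gcd(99, 13) = 1, we get a unique residue mod 1287.
    Write x = 20 + 99·t and substitute into x ≡ 6 (mod 13): 99·t ≡ 6 − 20 = -14 (mod 13).
    Reduce coefficients mod 13: 8·t ≡ 12 (mod 13).
    The inverse of 8 mod 13 is 5 (since 8·5 = 40 = 3·13 + 1), so t ≡ 5·12 = 60 ≡ 8 (mod 13).
    Then x = 20 + 99·8 = 812, valid modulo lcm(99, 13) = 1287: x ≡ 812 (mod 1287).
Verify: 812 mod 9 = 2 ✓, 812 mod 11 = 9 ✓, 812 mod 13 = 6 ✓.

x ≡ 812 (mod 1287).


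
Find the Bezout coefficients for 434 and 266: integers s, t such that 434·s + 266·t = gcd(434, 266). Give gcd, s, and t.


Euclidean algorithm on (434, 266) — divide until remainder is 0:
  434 = 1 · 266 + 168
  266 = 1 · 168 + 98
  168 = 1 · 98 + 70
  98 = 1 · 70 + 28
  70 = 2 · 28 + 14
  28 = 2 · 14 + 0
gcd(434, 266) = 14.
Track Bezout coefficients alongside the remainders: start with r₀ = 434 = a·1 + b·0 (s = 1, t = 0) and r₁ = 266 = a·0 + b·1 (s = 0, t = 1); each new remainder r_{k+1} = r_{k-1} − q_k·r_k inherits s_{k+1} = s_{k-1} − q_k·s_k, t_{k+1} = t_{k-1} − q_k·t_k, so r_k = a·s_k + b·t_k at every step:
  q = 1: r = 168, s = 1 − 1·0 = 1, t = 0 − 1·1 = -1  (check: 434·1 + 266·(-1) = 168)
  q = 1: r = 98, s = 0 − 1·1 = -1, t = 1 − 1·(-1) = 2  (check: 434·(-1) + 266·2 = 98)
  q = 1: r = 70, s = 1 − 1·(-1) = 2, t = -1 − 1·2 = -3  (check: 434·2 + 266·(-3) = 70)
  q = 1: r = 28, s = -1 − 1·2 = -3, t = 2 − 1·(-3) = 5  (check: 434·(-3) + 266·5 = 28)
  q = 2: r = 14, s = 2 − 2·(-3) = 8, t = -3 − 2·5 = -13  (check: 434·8 + 266·(-13) = 14)
The row with r = 14 (the gcd) gives the Bezout coefficients s = 8, t = -13.
Result: 434 · (8) + 266 · (-13) = 14.

gcd(434, 266) = 14; s = 8, t = -13 (check: 434·8 + 266·(-13) = 14).


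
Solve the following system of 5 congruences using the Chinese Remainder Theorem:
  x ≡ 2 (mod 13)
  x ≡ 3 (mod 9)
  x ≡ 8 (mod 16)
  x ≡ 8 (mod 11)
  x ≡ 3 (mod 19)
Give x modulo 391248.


Product of moduli M = 13 · 9 · 16 · 11 · 19 = 391248.
Merge one congruence at a time:
  Start: x ≡ 2 (mod 13).
  Combine with x ≡ 3 (mod 9); new modulus lcm = 117.
    Write x = 2 + 13·t and substitute into x ≡ 3 (mod 9): 13·t ≡ 3 − 2 = 1 (mod 9).
    Reduce coefficients mod 9: 4·t ≡ 1 (mod 9).
    The inverse of 4 mod 9 is 7 (since 4·7 = 28 = 3·9 + 1), so t ≡ 7·1 = 7 ≡ 7 (mod 9).
    Then x = 2 + 13·7 = 93, valid modulo lcm(13, 9) = 117: x ≡ 93 (mod 117).
  Combine with x ≡ 8 (mod 16); new modulus lcm = 1872.
    Write x = 93 + 117·t and substitute into x ≡ 8 (mod 16): 117·t ≡ 8 − 93 = -85 (mod 16).
    Reduce coefficients mod 16: 5·t ≡ 11 (mod 16).
    The inverse of 5 mod 16 is 13 (since 5·13 = 65 = 4·16 + 1), so t ≡ 13·11 = 143 ≡ 15 (mod 16).
    Then x = 93 + 117·15 = 1848, valid modulo lcm(117, 16) = 1872: x ≡ 1848 (mod 1872).
  Combine with x ≡ 8 (mod 11); new modulus lcm = 20592.
    Write x = 1848 + 1872·t and substitute into x ≡ 8 (mod 11): 1872·t ≡ 8 − 1848 = -1840 (mod 11).
    Reduce coefficients mod 11: 2·t ≡ 8 (mod 11).
    The inverse of 2 mod 11 is 6 (since 2·6 = 12 = 1·11 + 1), so t ≡ 6·8 = 48 ≡ 4 (mod 11).
    Then x = 1848 + 1872·4 = 9336, valid modulo lcm(1872, 11) = 20592: x ≡ 9336 (mod 20592).
  Combine with x ≡ 3 (mod 19); new modulus lcm = 391248.
    Write x = 9336 + 20592·t and substitute into x ≡ 3 (mod 19): 20592·t ≡ 3 − 9336 = -9333 (mod 19).
    Reduce coefficients mod 19: 15·t ≡ 15 (mod 19).
    The inverse of 15 mod 19 is 14 (since 15·14 = 210 = 11·19 + 1), so t ≡ 14·15 = 210 ≡ 1 (mod 19).
    Then x = 9336 + 20592·1 = 29928, valid modulo lcm(20592, 19) = 391248: x ≡ 29928 (mod 391248).
Verify against each original: 29928 mod 13 = 2, 29928 mod 9 = 3, 29928 mod 16 = 8, 29928 mod 11 = 8, 29928 mod 19 = 3.

x ≡ 29928 (mod 391248).


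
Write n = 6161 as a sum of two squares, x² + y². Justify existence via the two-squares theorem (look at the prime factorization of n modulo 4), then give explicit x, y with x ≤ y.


Step 1: Factor n = 6161 = 61 · 101.
Step 2: Check the mod-4 condition on each prime factor: 61 ≡ 1 (mod 4), exponent 1; 101 ≡ 1 (mod 4), exponent 1.
All primes ≡ 3 (mod 4) appear to even exponent (or don't appear), so by the two-squares theorem n IS expressible as a sum of two squares.
Step 3: Build a representation. Here n = 61 · 101 is a product of primes ≡ 1 (mod 4). Each prime p ≡ 1 (mod 4) is itself a sum of two squares; find a² by testing p − a² for a perfect square:
  61: 61 − 1² = 60, 61 − 2² = 57, 61 − 3² = 52, 61 − 4² = 45, 61 − 5² = 36 = 6² ⇒ 61 = 5² + 6².
  101: 101 − 1² = 100 = 10² ⇒ 101 = 1² + 10².
  Combine using the Brahmagupta–Fibonacci identity (a² + b²)(c² + d²) = (ac − bd)² + (ad + bc)² = (ac + bd)² + (ad − bc)²:
  61 · 101 = 6161: from (5² + 6²)(1² + 10²), take (5·1 − 6·10, 5·10 + 6·1) = (5 − 60, 50 + 6) = (-55, 56); dropping signs (only squares matter) gives (55, 56); check 55² + 56² = 3025 + 3136 = 6161 ✓.
Step 4: Order so x ≤ y and verify: 55² + 56² = 3025 + 3136 = 6161 = n. ✓

n = 6161 = 55² + 56² (one valid representation with x ≤ y).


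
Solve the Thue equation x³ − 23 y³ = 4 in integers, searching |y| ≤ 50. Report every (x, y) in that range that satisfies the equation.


The equation is x³ - 23y³ = 4. For fixed y, x³ = 23·y³ + 4, so a solution requires the RHS to be a perfect cube.
Strategy: iterate y from -50 to 50, compute RHS = 23·y³ + 4, and check whether it is a (positive or negative) perfect cube.
Check small values of y:
  y = 0: RHS = 4 is not a perfect cube.
  y = 1: RHS = 27 = (3)³ ⇒ x = 3 works.
  y = -1: RHS = -19 is not a perfect cube.
  y = 2: RHS = 188 is not a perfect cube.
  y = -2: RHS = -180 is not a perfect cube.
  y = 3: RHS = 625 is not a perfect cube.
  y = -3: RHS = -617 is not a perfect cube.
Continuing the search up to |y| = 50 finds no further solutions beyond those listed.
Collected solutions: (3, 1).

Solutions (with |y| ≤ 50): (3, 1).


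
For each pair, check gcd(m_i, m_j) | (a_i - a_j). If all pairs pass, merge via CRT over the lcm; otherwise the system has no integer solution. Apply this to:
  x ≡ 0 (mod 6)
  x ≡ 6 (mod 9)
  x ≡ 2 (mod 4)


Moduli 6, 9, 4 are not pairwise coprime, so CRT works modulo lcm(m_i) when all pairwise compatibility conditions hold.
Pairwise compatibility: gcd(m_i, m_j) must divide a_i - a_j for every pair.
Merge one congruence at a time:
  Start: x ≡ 0 (mod 6).
  Combine with x ≡ 6 (mod 9): gcd(6, 9) = 3; 6 - 0 = 6, which IS divisible by 3, so compatible.
    Write x = 0 + 6·t and substitute into x ≡ 6 (mod 9): 6·t ≡ 6 − 0 = 6 (mod 9).
    Divide the congruence (and modulus) by g = 3: 2·t ≡ 2 (mod 3).
    The inverse of 2 mod 3 is 2 (since 2·2 = 4 = 1·3 + 1), so t ≡ 2·2 = 4 ≡ 1 (mod 3).
    Then x = 0 + 6·1 = 6, valid modulo lcm(6, 9) = 18: x ≡ 6 (mod 18).
  Combine with x ≡ 2 (mod 4): gcd(18, 4) = 2; 2 - 6 = -4, which IS divisible by 2, so compatible.
    Write x = 6 + 18·t and substitute into x ≡ 2 (mod 4): 18·t ≡ 2 − 6 = -4 (mod 4).
    Divide the congruence (and modulus) by g = 2: 9·t ≡ -2 (mod 2).
    Reduce coefficients mod 2: 1·t ≡ 0 (mod 2).
    So t ≡ 0 (mod 2).
    Then x = 6 + 18·0 = 6, valid modulo lcm(18, 4) = 36: x ≡ 6 (mod 36).
Verify: 6 mod 6 = 0, 6 mod 9 = 6, 6 mod 4 = 2.

x ≡ 6 (mod 36).


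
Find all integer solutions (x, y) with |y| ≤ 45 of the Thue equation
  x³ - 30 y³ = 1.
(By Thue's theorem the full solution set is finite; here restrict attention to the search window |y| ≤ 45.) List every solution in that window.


The equation is x³ - 30y³ = 1. For fixed y, x³ = 30·y³ + 1, so a solution requires the RHS to be a perfect cube.
Strategy: iterate y from -45 to 45, compute RHS = 30·y³ + 1, and check whether it is a (positive or negative) perfect cube.
Check small values of y:
  y = 0: RHS = 1 = (1)³ ⇒ x = 1 works.
  y = 1: RHS = 31 is not a perfect cube.
  y = -1: RHS = -29 is not a perfect cube.
  y = 2: RHS = 241 is not a perfect cube.
  y = -2: RHS = -239 is not a perfect cube.
  y = 3: RHS = 811 is not a perfect cube.
  y = -3: RHS = -809 is not a perfect cube.
Continuing the search up to |y| = 45 finds no further solutions beyond those listed.
Collected solutions: (1, 0).

Solutions (with |y| ≤ 45): (1, 0).


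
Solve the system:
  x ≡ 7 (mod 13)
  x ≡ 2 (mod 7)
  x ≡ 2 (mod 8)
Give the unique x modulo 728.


Moduli 13, 7, 8 are pairwise coprime; by CRT there is a unique solution modulo M = 13 · 7 · 8 = 728.
Solve pairwise, accumulating the modulus:
  Start with x ≡ 7 (mod 13).
  Combine with x ≡ 2 (mod 7): since gcd(13, 7) = 1, we get a unique residue mod 91.
    Write x = 7 + 13·t and substitute into x ≡ 2 (mod 7): 13·t ≡ 2 − 7 = -5 (mod 7).
    Reduce coefficients mod 7: 6·t ≡ 2 (mod 7).
    The inverse of 6 mod 7 is 6 (since 6·6 = 36 = 5·7 + 1), so t ≡ 6·2 = 12 ≡ 5 (mod 7).
    Then x = 7 + 13·5 = 72, valid modulo lcm(13, 7) = 91: x ≡ 72 (mod 91).
  Combine with x ≡ 2 (mod 8): since gcd(91, 8) = 1, we get a unique residue mod 728.
    Write x = 72 + 91·t and substitute into x ≡ 2 (mod 8): 91·t ≡ 2 − 72 = -70 (mod 8).
    Reduce coefficients mod 8: 3·t ≡ 2 (mod 8).
    The inverse of 3 mod 8 is 3 (since 3·3 = 9 = 1·8 + 1), so t ≡ 3·2 = 6 ≡ 6 (mod 8).
    Then x = 72 + 91·6 = 618, valid modulo lcm(91, 8) = 728: x ≡ 618 (mod 728).
Verify: 618 mod 13 = 7 ✓, 618 mod 7 = 2 ✓, 618 mod 8 = 2 ✓.

x ≡ 618 (mod 728).


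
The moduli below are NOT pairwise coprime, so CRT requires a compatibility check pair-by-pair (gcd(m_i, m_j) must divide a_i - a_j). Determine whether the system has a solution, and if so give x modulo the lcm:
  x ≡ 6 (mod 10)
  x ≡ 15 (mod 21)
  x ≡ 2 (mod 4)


Moduli 10, 21, 4 are not pairwise coprime, so CRT works modulo lcm(m_i) when all pairwise compatibility conditions hold.
Pairwise compatibility: gcd(m_i, m_j) must divide a_i - a_j for every pair.
Merge one congruence at a time:
  Start: x ≡ 6 (mod 10).
  Combine with x ≡ 15 (mod 21): gcd(10, 21) = 1; 15 - 6 = 9, which IS divisible by 1, so compatible.
    Write x = 6 + 10·t and substitute into x ≡ 15 (mod 21): 10·t ≡ 15 − 6 = 9 (mod 21).
    The inverse of 10 mod 21 is 19 (since 10·19 = 190 = 9·21 + 1), so t ≡ 19·9 = 171 ≡ 3 (mod 21).
    Then x = 6 + 10·3 = 36, valid modulo lcm(10, 21) = 210: x ≡ 36 (mod 210).
  Combine with x ≡ 2 (mod 4): gcd(210, 4) = 2; 2 - 36 = -34, which IS divisible by 2, so compatible.
    Write x = 36 + 210·t and substitute into x ≡ 2 (mod 4): 210·t ≡ 2 − 36 = -34 (mod 4).
    Divide the congruence (and modulus) by g = 2: 105·t ≡ -17 (mod 2).
    Reduce coefficients mod 2: 1·t ≡ 1 (mod 2).
    So t ≡ 1 (mod 2).
    Then x = 36 + 210·1 = 246, valid modulo lcm(210, 4) = 420: x ≡ 246 (mod 420).
Verify: 246 mod 10 = 6, 246 mod 21 = 15, 246 mod 4 = 2.

x ≡ 246 (mod 420).


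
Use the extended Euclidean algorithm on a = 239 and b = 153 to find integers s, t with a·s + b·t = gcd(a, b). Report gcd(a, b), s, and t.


Euclidean algorithm on (239, 153) — divide until remainder is 0:
  239 = 1 · 153 + 86
  153 = 1 · 86 + 67
  86 = 1 · 67 + 19
  67 = 3 · 19 + 10
  19 = 1 · 10 + 9
  10 = 1 · 9 + 1
  9 = 9 · 1 + 0
gcd(239, 153) = 1.
Track Bezout coefficients alongside the remainders: start with r₀ = 239 = a·1 + b·0 (s = 1, t = 0) and r₁ = 153 = a·0 + b·1 (s = 0, t = 1); each new remainder r_{k+1} = r_{k-1} − q_k·r_k inherits s_{k+1} = s_{k-1} − q_k·s_k, t_{k+1} = t_{k-1} − q_k·t_k, so r_k = a·s_k + b·t_k at every step:
  q = 1: r = 86, s = 1 − 1·0 = 1, t = 0 − 1·1 = -1  (check: 239·1 + 153·(-1) = 86)
  q = 1: r = 67, s = 0 − 1·1 = -1, t = 1 − 1·(-1) = 2  (check: 239·(-1) + 153·2 = 67)
  q = 1: r = 19, s = 1 − 1·(-1) = 2, t = -1 − 1·2 = -3  (check: 239·2 + 153·(-3) = 19)
  q = 3: r = 10, s = -1 − 3·2 = -7, t = 2 − 3·(-3) = 11  (check: 239·(-7) + 153·11 = 10)
  q = 1: r = 9, s = 2 − 1·(-7) = 9, t = -3 − 1·11 = -14  (check: 239·9 + 153·(-14) = 9)
  q = 1: r = 1, s = -7 − 1·9 = -16, t = 11 − 1·(-14) = 25  (check: 239·(-16) + 153·25 = 1)
The row with r = 1 (the gcd) gives the Bezout coefficients s = -16, t = 25.
Result: 239 · (-16) + 153 · (25) = 1.

gcd(239, 153) = 1; s = -16, t = 25 (check: 239·(-16) + 153·25 = 1).


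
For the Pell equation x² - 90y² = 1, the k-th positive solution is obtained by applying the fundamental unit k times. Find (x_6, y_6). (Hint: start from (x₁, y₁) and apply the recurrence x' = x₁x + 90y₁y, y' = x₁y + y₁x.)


Step 1: Find the fundamental solution (x₁, y₁) of x² - 90y² = 1.
  Expand √90 as a continued fraction. a₀ = ⌊√90⌋ = 9; iterate m_{k+1} = d_k·a_k − m_k, d_{k+1} = (90 − m_{k+1}²)/d_k, a_{k+1} = ⌊(a₀ + m_{k+1})/d_{k+1}⌋ (starting m₀ = 0, d₀ = 1), with convergents p_k = a_k·p_{k-1} + p_{k-2}, q_k = a_k·q_{k-1} + q_{k-2} (p₋₁ = 1, q₋₁ = 0):
  k = 0: a₀ = 9; p₀/q₀ = 9/1; p₀² − 90·q₀² = 81 − 90 = -9.
  k = 1: m = 9, d = 9, a = ⌊(9 + 9)/9⌋ = 2; p/q = (2·9 + 1)/(2·1 + 0) = 19/2; p² − 90·q² = 361 − 360 = 1.
  The first convergent with p² − 90·q² = 1 gives the fundamental solution (x₁, y₁) = (19, 2).
Step 2: Apply the recurrence (x_{n+1}, y_{n+1}) = (x₁x_n + 90y₁y_n, x₁y_n + y₁x_n) repeatedly.
  From (x_1, y_1) = (19, 2): x_2 = 19·19 + 90·2·2 = 721; y_2 = 19·2 + 2·19 = 76.
  From (x_2, y_2) = (721, 76): x_3 = 19·721 + 90·2·76 = 27379; y_3 = 19·76 + 2·721 = 2886.
  From (x_3, y_3) = (27379, 2886): x_4 = 19·27379 + 90·2·2886 = 1039681; y_4 = 19·2886 + 2·27379 = 109592.
  From (x_4, y_4) = (1039681, 109592): x_5 = 19·1039681 + 90·2·109592 = 39480499; y_5 = 19·109592 + 2·1039681 = 4161610.
  From (x_5, y_5) = (39480499, 4161610): x_6 = 19·39480499 + 90·2·4161610 = 1499219281; y_6 = 19·4161610 + 2·39480499 = 158031588.
Step 3: Verify x_6² - 90·y_6² = 2247658452522156961 - 2247658452522156960 = 1 (should be 1). ✓

(x_1, y_1) = (19, 2); (x_6, y_6) = (1499219281, 158031588).


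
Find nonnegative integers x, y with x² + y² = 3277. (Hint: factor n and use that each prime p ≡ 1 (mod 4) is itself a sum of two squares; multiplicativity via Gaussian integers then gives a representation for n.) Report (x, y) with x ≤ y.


Step 1: Factor n = 3277 = 29 · 113.
Step 2: Check the mod-4 condition on each prime factor: 29 ≡ 1 (mod 4), exponent 1; 113 ≡ 1 (mod 4), exponent 1.
All primes ≡ 3 (mod 4) appear to even exponent (or don't appear), so by the two-squares theorem n IS expressible as a sum of two squares.
Step 3: Build a representation. Here n = 29 · 113 is a product of primes ≡ 1 (mod 4). Each prime p ≡ 1 (mod 4) is itself a sum of two squares; find a² by testing p − a² for a perfect square:
  29: 29 − 1² = 28, 29 − 2² = 25 = 5² ⇒ 29 = 2² + 5².
  113: 113 − 1² = 112, 113 − 2² = 109, 113 − 3² = 104, 113 − 4² = 97, 113 − 5² = 88, 113 − 6² = 77, 113 − 7² = 64 = 8² ⇒ 113 = 7² + 8².
  Combine using the Brahmagupta–Fibonacci identity (a² + b²)(c² + d²) = (ac − bd)² + (ad + bc)² = (ac + bd)² + (ad − bc)²:
  29 · 113 = 3277: from (2² + 5²)(7² + 8²), take (2·7 − 5·8, 2·8 + 5·7) = (14 − 40, 16 + 35) = (-26, 51); dropping signs (only squares matter) gives (26, 51); check 26² + 51² = 676 + 2601 = 3277 ✓.
Step 4: Order so x ≤ y and verify: 26² + 51² = 676 + 2601 = 3277 = n. ✓

n = 3277 = 26² + 51² (one valid representation with x ≤ y).


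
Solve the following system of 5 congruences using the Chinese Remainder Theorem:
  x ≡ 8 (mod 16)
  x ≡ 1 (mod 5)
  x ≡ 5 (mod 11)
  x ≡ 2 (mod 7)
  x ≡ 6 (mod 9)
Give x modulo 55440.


Product of moduli M = 16 · 5 · 11 · 7 · 9 = 55440.
Merge one congruence at a time:
  Start: x ≡ 8 (mod 16).
  Combine with x ≡ 1 (mod 5); new modulus lcm = 80.
    Write x = 8 + 16·t and substitute into x ≡ 1 (mod 5): 16·t ≡ 1 − 8 = -7 (mod 5).
    Reduce coefficients mod 5: 1·t ≡ 3 (mod 5).
    So t ≡ 3 (mod 5).
    Then x = 8 + 16·3 = 56, valid modulo lcm(16, 5) = 80: x ≡ 56 (mod 80).
  Combine with x ≡ 5 (mod 11); new modulus lcm = 880.
    Write x = 56 + 80·t and substitute into x ≡ 5 (mod 11): 80·t ≡ 5 − 56 = -51 (mod 11).
    Reduce coefficients mod 11: 3·t ≡ 4 (mod 11).
    The inverse of 3 mod 11 is 4 (since 3·4 = 12 = 1·11 + 1), so t ≡ 4·4 = 16 ≡ 5 (mod 11).
    Then x = 56 + 80·5 = 456, valid modulo lcm(80, 11) = 880: x ≡ 456 (mod 880).
  Combine with x ≡ 2 (mod 7); new modulus lcm = 6160.
    Write x = 456 + 880·t and substitute into x ≡ 2 (mod 7): 880·t ≡ 2 − 456 = -454 (mod 7).
    Reduce coefficients mod 7: 5·t ≡ 1 (mod 7).
    The inverse of 5 mod 7 is 3 (since 5·3 = 15 = 2·7 + 1), so t ≡ 3·1 = 3 ≡ 3 (mod 7).
    Then x = 456 + 880·3 = 3096, valid modulo lcm(880, 7) = 6160: x ≡ 3096 (mod 6160).
  Combine with x ≡ 6 (mod 9); new modulus lcm = 55440.
    Write x = 3096 + 6160·t and substitute into x ≡ 6 (mod 9): 6160·t ≡ 6 − 3096 = -3090 (mod 9).
    Reduce coefficients mod 9: 4·t ≡ 6 (mod 9).
    The inverse of 4 mod 9 is 7 (since 4·7 = 28 = 3·9 + 1), so t ≡ 7·6 = 42 ≡ 6 (mod 9).
    Then x = 3096 + 6160·6 = 40056, valid modulo lcm(6160, 9) = 55440: x ≡ 40056 (mod 55440).
Verify against each original: 40056 mod 16 = 8, 40056 mod 5 = 1, 40056 mod 11 = 5, 40056 mod 7 = 2, 40056 mod 9 = 6.

x ≡ 40056 (mod 55440).


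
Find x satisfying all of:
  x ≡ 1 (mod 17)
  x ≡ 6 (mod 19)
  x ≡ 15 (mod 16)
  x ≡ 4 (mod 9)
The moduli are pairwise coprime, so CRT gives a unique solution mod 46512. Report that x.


Product of moduli M = 17 · 19 · 16 · 9 = 46512.
Merge one congruence at a time:
  Start: x ≡ 1 (mod 17).
  Combine with x ≡ 6 (mod 19); new modulus lcm = 323.
    Write x = 1 + 17·t and substitute into x ≡ 6 (mod 19): 17·t ≡ 6 − 1 = 5 (mod 19).
    The inverse of 17 mod 19 is 9 (since 17·9 = 153 = 8·19 + 1), so t ≡ 9·5 = 45 ≡ 7 (mod 19).
    Then x = 1 + 17·7 = 120, valid modulo lcm(17, 19) = 323: x ≡ 120 (mod 323).
  Combine with x ≡ 15 (mod 16); new modulus lcm = 5168.
    Write x = 120 + 323·t and substitute into x ≡ 15 (mod 16): 323·t ≡ 15 − 120 = -105 (mod 16).
    Reduce coefficients mod 16: 3·t ≡ 7 (mod 16).
    The inverse of 3 mod 16 is 11 (since 3·11 = 33 = 2·16 + 1), so t ≡ 11·7 = 77 ≡ 13 (mod 16).
    Then x = 120 + 323·13 = 4319, valid modulo lcm(323, 16) = 5168: x ≡ 4319 (mod 5168).
  Combine with x ≡ 4 (mod 9); new modulus lcm = 46512.
    Write x = 4319 + 5168·t and substitute into x ≡ 4 (mod 9): 5168·t ≡ 4 − 4319 = -4315 (mod 9).
    Reduce coefficients mod 9: 2·t ≡ 5 (mod 9).
    The inverse of 2 mod 9 is 5 (since 2·5 = 10 = 1·9 + 1), so t ≡ 5·5 = 25 ≡ 7 (mod 9).
    Then x = 4319 + 5168·7 = 40495, valid modulo lcm(5168, 9) = 46512: x ≡ 40495 (mod 46512).
Verify against each original: 40495 mod 17 = 1, 40495 mod 19 = 6, 40495 mod 16 = 15, 40495 mod 9 = 4.

x ≡ 40495 (mod 46512).


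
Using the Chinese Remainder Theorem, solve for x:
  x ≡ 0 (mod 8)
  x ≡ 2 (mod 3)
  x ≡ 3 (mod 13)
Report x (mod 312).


Moduli 8, 3, 13 are pairwise coprime; by CRT there is a unique solution modulo M = 8 · 3 · 13 = 312.
Solve pairwise, accumulating the modulus:
  Start with x ≡ 0 (mod 8).
  Combine with x ≡ 2 (mod 3): since gcd(8, 3) = 1, we get a unique residue mod 24.
    Write x = 0 + 8·t and substitute into x ≡ 2 (mod 3): 8·t ≡ 2 − 0 = 2 (mod 3).
    Reduce coefficients mod 3: 2·t ≡ 2 (mod 3).
    The inverse of 2 mod 3 is 2 (since 2·2 = 4 = 1·3 + 1), so t ≡ 2·2 = 4 ≡ 1 (mod 3).
    Then x = 0 + 8·1 = 8, valid modulo lcm(8, 3) = 24: x ≡ 8 (mod 24).
  Combine with x ≡ 3 (mod 13): since gcd(24, 13) = 1, we get a unique residue mod 312.
    Write x = 8 + 24·t and substitute into x ≡ 3 (mod 13): 24·t ≡ 3 − 8 = -5 (mod 13).
    Reduce coefficients mod 13: 11·t ≡ 8 (mod 13).
    The inverse of 11 mod 13 is 6 (since 11·6 = 66 = 5·13 + 1), so t ≡ 6·8 = 48 ≡ 9 (mod 13).
    Then x = 8 + 24·9 = 224, valid modulo lcm(24, 13) = 312: x ≡ 224 (mod 312).
Verify: 224 mod 8 = 0 ✓, 224 mod 3 = 2 ✓, 224 mod 13 = 3 ✓.

x ≡ 224 (mod 312).


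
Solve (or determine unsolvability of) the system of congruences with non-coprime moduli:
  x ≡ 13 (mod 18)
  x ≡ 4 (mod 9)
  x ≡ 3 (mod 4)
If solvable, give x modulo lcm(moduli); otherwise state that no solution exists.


Moduli 18, 9, 4 are not pairwise coprime, so CRT works modulo lcm(m_i) when all pairwise compatibility conditions hold.
Pairwise compatibility: gcd(m_i, m_j) must divide a_i - a_j for every pair.
Merge one congruence at a time:
  Start: x ≡ 13 (mod 18).
  Combine with x ≡ 4 (mod 9): gcd(18, 9) = 9; 4 - 13 = -9, which IS divisible by 9, so compatible.
    Write x = 13 + 18·t and substitute into x ≡ 4 (mod 9): 18·t ≡ 4 − 13 = -9 (mod 9).
    Divide the congruence (and modulus) by g = 9: 2·t ≡ -1 (mod 1).
    Modulo 1 every t works; take t = 0.
    Then x = 13 + 18·0 = 13, valid modulo lcm(18, 9) = 18: x ≡ 13 (mod 18).
  Combine with x ≡ 3 (mod 4): gcd(18, 4) = 2; 3 - 13 = -10, which IS divisible by 2, so compatible.
    Write x = 13 + 18·t and substitute into x ≡ 3 (mod 4): 18·t ≡ 3 − 13 = -10 (mod 4).
    Divide the congruence (and modulus) by g = 2: 9·t ≡ -5 (mod 2).
    Reduce coefficients mod 2: 1·t ≡ 1 (mod 2).
    So t ≡ 1 (mod 2).
    Then x = 13 + 18·1 = 31, valid modulo lcm(18, 4) = 36: x ≡ 31 (mod 36).
Verify: 31 mod 18 = 13, 31 mod 9 = 4, 31 mod 4 = 3.

x ≡ 31 (mod 36).


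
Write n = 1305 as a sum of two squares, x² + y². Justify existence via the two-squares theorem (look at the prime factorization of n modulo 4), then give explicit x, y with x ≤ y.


Step 1: Factor n = 1305 = 3^2 · 5 · 29.
Step 2: Check the mod-4 condition on each prime factor: 3 ≡ 3 (mod 4), exponent 2 (must be even); 5 ≡ 1 (mod 4), exponent 1; 29 ≡ 1 (mod 4), exponent 1.
All primes ≡ 3 (mod 4) appear to even exponent (or don't appear), so by the two-squares theorem n IS expressible as a sum of two squares.
Step 3: Build a representation. Group n = k² · m with k = 3 and m = 5 · 29 = 145 (a product of primes ≡ 1 (mod 4)); a representation of m scales to one of n via (k·x)² + (k·y)² = k²(x² + y²). Each prime p ≡ 1 (mod 4) is itself a sum of two squares; find a² by testing p − a² for a perfect square:
  5: 5 − 1² = 4 = 2² ⇒ 5 = 1² + 2².
  29: 29 − 1² = 28, 29 − 2² = 25 = 5² ⇒ 29 = 2² + 5².
  Combine using the Brahmagupta–Fibonacci identity (a² + b²)(c² + d²) = (ac − bd)² + (ad + bc)² = (ac + bd)² + (ad − bc)²:
  5 · 29 = 145: from (1² + 2²)(2² + 5²), take (1·2 − 2·5, 1·5 + 2·2) = (2 − 10, 5 + 4) = (-8, 9); dropping signs (only squares matter) gives (8, 9); check 8² + 9² = 64 + 81 = 145 ✓.
  Scale by k = 3: (3·8, 3·9) = (24, 27).
Step 4: Order so x ≤ y and verify: 24² + 27² = 576 + 729 = 1305 = n. ✓

n = 1305 = 24² + 27² (one valid representation with x ≤ y).


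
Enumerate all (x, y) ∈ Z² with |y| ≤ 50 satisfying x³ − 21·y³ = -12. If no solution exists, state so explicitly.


The equation is x³ - 21y³ = -12. For fixed y, x³ = 21·y³ − 12, so a solution requires the RHS to be a perfect cube.
Strategy: iterate y from -50 to 50, compute RHS = 21·y³ − 12, and check whether it is a (positive or negative) perfect cube.
Check small values of y:
  y = 0: RHS = -12 is not a perfect cube.
  y = 1: RHS = 9 is not a perfect cube.
  y = -1: RHS = -33 is not a perfect cube.
  y = 2: RHS = 156 is not a perfect cube.
  y = -2: RHS = -180 is not a perfect cube.
  y = 3: RHS = 555 is not a perfect cube.
  y = -3: RHS = -579 is not a perfect cube.
Continuing the search up to |y| = 50 finds no solutions either.
No (x, y) in the scanned range satisfies the equation.

No integer solutions with |y| ≤ 50.


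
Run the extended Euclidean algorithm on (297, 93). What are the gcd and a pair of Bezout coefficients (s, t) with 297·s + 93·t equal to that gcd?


Euclidean algorithm on (297, 93) — divide until remainder is 0:
  297 = 3 · 93 + 18
  93 = 5 · 18 + 3
  18 = 6 · 3 + 0
gcd(297, 93) = 3.
Track Bezout coefficients alongside the remainders: start with r₀ = 297 = a·1 + b·0 (s = 1, t = 0) and r₁ = 93 = a·0 + b·1 (s = 0, t = 1); each new remainder r_{k+1} = r_{k-1} − q_k·r_k inherits s_{k+1} = s_{k-1} − q_k·s_k, t_{k+1} = t_{k-1} − q_k·t_k, so r_k = a·s_k + b·t_k at every step:
  q = 3: r = 18, s = 1 − 3·0 = 1, t = 0 − 3·1 = -3  (check: 297·1 + 93·(-3) = 18)
  q = 5: r = 3, s = 0 − 5·1 = -5, t = 1 − 5·(-3) = 16  (check: 297·(-5) + 93·16 = 3)
The row with r = 3 (the gcd) gives the Bezout coefficients s = -5, t = 16.
Result: 297 · (-5) + 93 · (16) = 3.

gcd(297, 93) = 3; s = -5, t = 16 (check: 297·(-5) + 93·16 = 3).


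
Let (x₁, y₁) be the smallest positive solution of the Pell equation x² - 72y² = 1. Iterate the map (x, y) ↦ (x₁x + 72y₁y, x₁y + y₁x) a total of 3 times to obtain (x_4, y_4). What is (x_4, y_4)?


Step 1: Find the fundamental solution (x₁, y₁) of x² - 72y² = 1.
  Expand √72 as a continued fraction. a₀ = ⌊√72⌋ = 8; iterate m_{k+1} = d_k·a_k − m_k, d_{k+1} = (72 − m_{k+1}²)/d_k, a_{k+1} = ⌊(a₀ + m_{k+1})/d_{k+1}⌋ (starting m₀ = 0, d₀ = 1), with convergents p_k = a_k·p_{k-1} + p_{k-2}, q_k = a_k·q_{k-1} + q_{k-2} (p₋₁ = 1, q₋₁ = 0):
  k = 0: a₀ = 8; p₀/q₀ = 8/1; p₀² − 72·q₀² = 64 − 72 = -8.
  k = 1: m = 8, d = 8, a = ⌊(8 + 8)/8⌋ = 2; p/q = (2·8 + 1)/(2·1 + 0) = 17/2; p² − 72·q² = 289 − 288 = 1.
  The first convergent with p² − 72·q² = 1 gives the fundamental solution (x₁, y₁) = (17, 2).
Step 2: Apply the recurrence (x_{n+1}, y_{n+1}) = (x₁x_n + 72y₁y_n, x₁y_n + y₁x_n) repeatedly.
  From (x_1, y_1) = (17, 2): x_2 = 17·17 + 72·2·2 = 577; y_2 = 17·2 + 2·17 = 68.
  From (x_2, y_2) = (577, 68): x_3 = 17·577 + 72·2·68 = 19601; y_3 = 17·68 + 2·577 = 2310.
  From (x_3, y_3) = (19601, 2310): x_4 = 17·19601 + 72·2·2310 = 665857; y_4 = 17·2310 + 2·19601 = 78472.
Step 3: Verify x_4² - 72·y_4² = 443365544449 - 443365544448 = 1 (should be 1). ✓

(x_1, y_1) = (17, 2); (x_4, y_4) = (665857, 78472).


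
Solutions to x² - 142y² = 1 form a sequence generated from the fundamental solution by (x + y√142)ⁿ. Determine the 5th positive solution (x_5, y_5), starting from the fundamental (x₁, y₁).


Step 1: Find the fundamental solution (x₁, y₁) of x² - 142y² = 1.
  Expand √142 as a continued fraction. a₀ = ⌊√142⌋ = 11; iterate m_{k+1} = d_k·a_k − m_k, d_{k+1} = (142 − m_{k+1}²)/d_k, a_{k+1} = ⌊(a₀ + m_{k+1})/d_{k+1}⌋ (starting m₀ = 0, d₀ = 1), with convergents p_k = a_k·p_{k-1} + p_{k-2}, q_k = a_k·q_{k-1} + q_{k-2} (p₋₁ = 1, q₋₁ = 0):
  k = 0: a₀ = 11; p₀/q₀ = 11/1; p₀² − 142·q₀² = 121 − 142 = -21.
  k = 1: m = 11, d = 21, a = ⌊(11 + 11)/21⌋ = 1; p/q = (1·11 + 1)/(1·1 + 0) = 12/1; p² − 142·q² = 144 − 142 = 2.
  k = 2: m = 10, d = 2, a = ⌊(11 + 10)/2⌋ = 10; p/q = (10·12 + 11)/(10·1 + 1) = 131/11; p² − 142·q² = 17161 − 17182 = -21.
  k = 3: m = 10, d = 21, a = ⌊(11 + 10)/21⌋ = 1; p/q = (1·131 + 12)/(1·11 + 1) = 143/12; p² − 142·q² = 20449 − 20448 = 1.
  The first convergent with p² − 142·q² = 1 gives the fundamental solution (x₁, y₁) = (143, 12).
Step 2: Apply the recurrence (x_{n+1}, y_{n+1}) = (x₁x_n + 142y₁y_n, x₁y_n + y₁x_n) repeatedly.
  From (x_1, y_1) = (143, 12): x_2 = 143·143 + 142·12·12 = 40897; y_2 = 143·12 + 12·143 = 3432.
  From (x_2, y_2) = (40897, 3432): x_3 = 143·40897 + 142·12·3432 = 11696399; y_3 = 143·3432 + 12·40897 = 981540.
  From (x_3, y_3) = (11696399, 981540): x_4 = 143·11696399 + 142·12·981540 = 3345129217; y_4 = 143·981540 + 12·11696399 = 280717008.
  From (x_4, y_4) = (3345129217, 280717008): x_5 = 143·3345129217 + 142·12·280717008 = 956695259663; y_5 = 143·280717008 + 12·3345129217 = 80284082748.
Step 3: Verify x_5² - 142·y_5² = 915265819861654994873569 - 915265819861654994873568 = 1 (should be 1). ✓

(x_1, y_1) = (143, 12); (x_5, y_5) = (956695259663, 80284082748).


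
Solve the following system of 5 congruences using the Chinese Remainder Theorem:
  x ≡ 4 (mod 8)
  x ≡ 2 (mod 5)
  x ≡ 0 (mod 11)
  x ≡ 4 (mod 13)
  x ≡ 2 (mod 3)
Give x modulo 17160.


Product of moduli M = 8 · 5 · 11 · 13 · 3 = 17160.
Merge one congruence at a time:
  Start: x ≡ 4 (mod 8).
  Combine with x ≡ 2 (mod 5); new modulus lcm = 40.
    Write x = 4 + 8·t and substitute into x ≡ 2 (mod 5): 8·t ≡ 2 − 4 = -2 (mod 5).
    Reduce coefficients mod 5: 3·t ≡ 3 (mod 5).
    The inverse of 3 mod 5 is 2 (since 3·2 = 6 = 1·5 + 1), so t ≡ 2·3 = 6 ≡ 1 (mod 5).
    Then x = 4 + 8·1 = 12, valid modulo lcm(8, 5) = 40: x ≡ 12 (mod 40).
  Combine with x ≡ 0 (mod 11); new modulus lcm = 440.
    Write x = 12 + 40·t and substitute into x ≡ 0 (mod 11): 40·t ≡ 0 − 12 = -12 (mod 11).
    Reduce coefficients mod 11: 7·t ≡ 10 (mod 11).
    The inverse of 7 mod 11 is 8 (since 7·8 = 56 = 5·11 + 1), so t ≡ 8·10 = 80 ≡ 3 (mod 11).
    Then x = 12 + 40·3 = 132, valid modulo lcm(40, 11) = 440: x ≡ 132 (mod 440).
  Combine with x ≡ 4 (mod 13); new modulus lcm = 5720.
    Write x = 132 + 440·t and substitute into x ≡ 4 (mod 13): 440·t ≡ 4 − 132 = -128 (mod 13).
    Reduce coefficients mod 13: 11·t ≡ 2 (mod 13).
    The inverse of 11 mod 13 is 6 (since 11·6 = 66 = 5·13 + 1), so t ≡ 6·2 = 12 ≡ 12 (mod 13).
    Then x = 132 + 440·12 = 5412, valid modulo lcm(440, 13) = 5720: x ≡ 5412 (mod 5720).
  Combine with x ≡ 2 (mod 3); new modulus lcm = 17160.
    Write x = 5412 + 5720·t and substitute into x ≡ 2 (mod 3): 5720·t ≡ 2 − 5412 = -5410 (mod 3).
    Reduce coefficients mod 3: 2·t ≡ 2 (mod 3).
    The inverse of 2 mod 3 is 2 (since 2·2 = 4 = 1·3 + 1), so t ≡ 2·2 = 4 ≡ 1 (mod 3).
    Then x = 5412 + 5720·1 = 11132, valid modulo lcm(5720, 3) = 17160: x ≡ 11132 (mod 17160).
Verify against each original: 11132 mod 8 = 4, 11132 mod 5 = 2, 11132 mod 11 = 0, 11132 mod 13 = 4, 11132 mod 3 = 2.

x ≡ 11132 (mod 17160).


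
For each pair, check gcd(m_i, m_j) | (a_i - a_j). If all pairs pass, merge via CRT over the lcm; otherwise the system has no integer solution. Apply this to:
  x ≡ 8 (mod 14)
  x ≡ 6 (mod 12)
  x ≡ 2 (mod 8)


Moduli 14, 12, 8 are not pairwise coprime, so CRT works modulo lcm(m_i) when all pairwise compatibility conditions hold.
Pairwise compatibility: gcd(m_i, m_j) must divide a_i - a_j for every pair.
Merge one congruence at a time:
  Start: x ≡ 8 (mod 14).
  Combine with x ≡ 6 (mod 12): gcd(14, 12) = 2; 6 - 8 = -2, which IS divisible by 2, so compatible.
    Write x = 8 + 14·t and substitute into x ≡ 6 (mod 12): 14·t ≡ 6 − 8 = -2 (mod 12).
    Divide the congruence (and modulus) by g = 2: 7·t ≡ -1 (mod 6).
    Reduce coefficients mod 6: 1·t ≡ 5 (mod 6).
    So t ≡ 5 (mod 6).
    Then x = 8 + 14·5 = 78, valid modulo lcm(14, 12) = 84: x ≡ 78 (mod 84).
  Combine with x ≡ 2 (mod 8): gcd(84, 8) = 4; 2 - 78 = -76, which IS divisible by 4, so compatible.
    Write x = 78 + 84·t and substitute into x ≡ 2 (mod 8): 84·t ≡ 2 − 78 = -76 (mod 8).
    Divide the congruence (and modulus) by g = 4: 21·t ≡ -19 (mod 2).
    Reduce coefficients mod 2: 1·t ≡ 1 (mod 2).
    So t ≡ 1 (mod 2).
    Then x = 78 + 84·1 = 162, valid modulo lcm(84, 8) = 168: x ≡ 162 (mod 168).
Verify: 162 mod 14 = 8, 162 mod 12 = 6, 162 mod 8 = 2.

x ≡ 162 (mod 168).


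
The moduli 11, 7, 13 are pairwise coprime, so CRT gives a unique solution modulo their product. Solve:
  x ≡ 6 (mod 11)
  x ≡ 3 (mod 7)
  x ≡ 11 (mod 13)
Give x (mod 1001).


Moduli 11, 7, 13 are pairwise coprime; by CRT there is a unique solution modulo M = 11 · 7 · 13 = 1001.
Solve pairwise, accumulating the modulus:
  Start with x ≡ 6 (mod 11).
  Combine with x ≡ 3 (mod 7): since gcd(11, 7) = 1, we get a unique residue mod 77.
    Write x = 6 + 11·t and substitute into x ≡ 3 (mod 7): 11·t ≡ 3 − 6 = -3 (mod 7).
    Reduce coefficients mod 7: 4·t ≡ 4 (mod 7).
    The inverse of 4 mod 7 is 2 (since 4·2 = 8 = 1·7 + 1), so t ≡ 2·4 = 8 ≡ 1 (mod 7).
    Then x = 6 + 11·1 = 17, valid modulo lcm(11, 7) = 77: x ≡ 17 (mod 77).
  Combine with x ≡ 11 (mod 13): since gcd(77, 13) = 1, we get a unique residue mod 1001.
    Write x = 17 + 77·t and substitute into x ≡ 11 (mod 13): 77·t ≡ 11 − 17 = -6 (mod 13).
    Reduce coefficients mod 13: 12·t ≡ 7 (mod 13).
    The inverse of 12 mod 13 is 12 (since 12·12 = 144 = 11·13 + 1), so t ≡ 12·7 = 84 ≡ 6 (mod 13).
    Then x = 17 + 77·6 = 479, valid modulo lcm(77, 13) = 1001: x ≡ 479 (mod 1001).
Verify: 479 mod 11 = 6 ✓, 479 mod 7 = 3 ✓, 479 mod 13 = 11 ✓.

x ≡ 479 (mod 1001).


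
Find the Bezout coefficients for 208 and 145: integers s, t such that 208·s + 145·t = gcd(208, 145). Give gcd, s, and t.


Euclidean algorithm on (208, 145) — divide until remainder is 0:
  208 = 1 · 145 + 63
  145 = 2 · 63 + 19
  63 = 3 · 19 + 6
  19 = 3 · 6 + 1
  6 = 6 · 1 + 0
gcd(208, 145) = 1.
Track Bezout coefficients alongside the remainders: start with r₀ = 208 = a·1 + b·0 (s = 1, t = 0) and r₁ = 145 = a·0 + b·1 (s = 0, t = 1); each new remainder r_{k+1} = r_{k-1} − q_k·r_k inherits s_{k+1} = s_{k-1} − q_k·s_k, t_{k+1} = t_{k-1} − q_k·t_k, so r_k = a·s_k + b·t_k at every step:
  q = 1: r = 63, s = 1 − 1·0 = 1, t = 0 − 1·1 = -1  (check: 208·1 + 145·(-1) = 63)
  q = 2: r = 19, s = 0 − 2·1 = -2, t = 1 − 2·(-1) = 3  (check: 208·(-2) + 145·3 = 19)
  q = 3: r = 6, s = 1 − 3·(-2) = 7, t = -1 − 3·3 = -10  (check: 208·7 + 145·(-10) = 6)
  q = 3: r = 1, s = -2 − 3·7 = -23, t = 3 − 3·(-10) = 33  (check: 208·(-23) + 145·33 = 1)
The row with r = 1 (the gcd) gives the Bezout coefficients s = -23, t = 33.
Result: 208 · (-23) + 145 · (33) = 1.

gcd(208, 145) = 1; s = -23, t = 33 (check: 208·(-23) + 145·33 = 1).


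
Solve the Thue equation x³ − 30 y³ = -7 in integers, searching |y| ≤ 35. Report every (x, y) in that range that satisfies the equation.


The equation is x³ - 30y³ = -7. For fixed y, x³ = 30·y³ − 7, so a solution requires the RHS to be a perfect cube.
Strategy: iterate y from -35 to 35, compute RHS = 30·y³ − 7, and check whether it is a (positive or negative) perfect cube.
Check small values of y:
  y = 0: RHS = -7 is not a perfect cube.
  y = 1: RHS = 23 is not a perfect cube.
  y = -1: RHS = -37 is not a perfect cube.
  y = 2: RHS = 233 is not a perfect cube.
  y = -2: RHS = -247 is not a perfect cube.
  y = 3: RHS = 803 is not a perfect cube.
  y = -3: RHS = -817 is not a perfect cube.
Continuing the search up to |y| = 35 finds no solutions either.
No (x, y) in the scanned range satisfies the equation.

No integer solutions with |y| ≤ 35.


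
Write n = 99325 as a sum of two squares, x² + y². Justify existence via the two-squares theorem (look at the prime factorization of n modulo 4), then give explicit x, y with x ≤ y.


Step 1: Factor n = 99325 = 5^2 · 29 · 137.
Step 2: Check the mod-4 condition on each prime factor: 5 ≡ 1 (mod 4), exponent 2; 29 ≡ 1 (mod 4), exponent 1; 137 ≡ 1 (mod 4), exponent 1.
All primes ≡ 3 (mod 4) appear to even exponent (or don't appear), so by the two-squares theorem n IS expressible as a sum of two squares.
Step 3: Build a representation. Group n = k² · m with k = 5 and m = 29 · 137 = 3973 (a product of primes ≡ 1 (mod 4)); a representation of m scales to one of n via (k·x)² + (k·y)² = k²(x² + y²). Each prime p ≡ 1 (mod 4) is itself a sum of two squares; find a² by testing p − a² for a perfect square:
  29: 29 − 1² = 28, 29 − 2² = 25 = 5² ⇒ 29 = 2² + 5².
  137: 137 − 1² = 136, 137 − 2² = 133, 137 − 3² = 128, 137 − 4² = 121 = 11² ⇒ 137 = 4² + 11².
  Combine using the Brahmagupta–Fibonacci identity (a² + b²)(c² + d²) = (ac − bd)² + (ad + bc)² = (ac + bd)² + (ad − bc)²:
  29 · 137 = 3973: from (2² + 5²)(4² + 11²), take (2·4 − 5·11, 2·11 + 5·4) = (8 − 55, 22 + 20) = (-47, 42); dropping signs (only squares matter) gives (47, 42); check 47² + 42² = 2209 + 1764 = 3973 ✓.
  Scale by k = 5: (5·47, 5·42) = (235, 210).
Step 4: Order so x ≤ y and verify: 210² + 235² = 44100 + 55225 = 99325 = n. ✓

n = 99325 = 210² + 235² (one valid representation with x ≤ y).
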